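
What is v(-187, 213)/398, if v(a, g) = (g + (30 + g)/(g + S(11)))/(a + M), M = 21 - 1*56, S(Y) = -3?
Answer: -4997/2061640 ≈ -0.0024238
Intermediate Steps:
M = -35 (M = 21 - 56 = -35)
v(a, g) = (g + (30 + g)/(-3 + g))/(-35 + a) (v(a, g) = (g + (30 + g)/(g - 3))/(a - 35) = (g + (30 + g)/(-3 + g))/(-35 + a))
v(-187, 213)/398 = ((30 + 213**2 - 2*213)/(105 - 35*213 - 3*(-187) - 187*213))/398 = ((30 + 45369 - 426)/(105 - 7455 + 561 - 39831))*(1/398) = (44973/(-46620))*(1/398) = -1/46620*44973*(1/398) = -4997/5180*1/398 = -4997/2061640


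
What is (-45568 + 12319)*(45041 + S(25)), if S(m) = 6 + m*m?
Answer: -1518548328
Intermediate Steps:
S(m) = 6 + m**2
(-45568 + 12319)*(45041 + S(25)) = (-45568 + 12319)*(45041 + (6 + 25**2)) = -33249*(45041 + (6 + 625)) = -33249*(45041 + 631) = -33249*45672 = -1518548328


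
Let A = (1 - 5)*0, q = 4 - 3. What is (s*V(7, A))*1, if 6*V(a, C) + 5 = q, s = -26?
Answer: 52/3 ≈ 17.333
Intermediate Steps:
q = 1
A = 0 (A = -4*0 = 0)
V(a, C) = -⅔ (V(a, C) = -⅚ + (⅙)*1 = -⅚ + ⅙ = -⅔)
(s*V(7, A))*1 = -26*(-⅔)*1 = (52/3)*1 = 52/3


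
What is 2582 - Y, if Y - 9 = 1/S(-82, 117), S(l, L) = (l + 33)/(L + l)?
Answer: 18016/7 ≈ 2573.7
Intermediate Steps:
S(l, L) = (33 + l)/(L + l)
Y = 58/7 (Y = 9 + 1/((33 - 82)/(117 - 82)) = 9 + 1/(-49/35) = 9 + 1/((1/35)*(-49)) = 9 + 1/(-7/5) = 9 - 5/7 = 58/7 ≈ 8.2857)
2582 - Y = 2582 - 1*58/7 = 2582 - 58/7 = 18016/7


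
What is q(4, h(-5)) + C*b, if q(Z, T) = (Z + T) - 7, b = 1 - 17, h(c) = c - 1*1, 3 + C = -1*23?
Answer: 407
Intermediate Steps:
C = -26 (C = -3 - 1*23 = -3 - 23 = -26)
h(c) = -1 + c (h(c) = c - 1 = -1 + c)
b = -16
q(Z, T) = -7 + T + Z (q(Z, T) = (T + Z) - 7 = -7 + T + Z)
q(4, h(-5)) + C*b = (-7 + (-1 - 5) + 4) - 26*(-16) = (-7 - 6 + 4) + 416 = -9 + 416 = 407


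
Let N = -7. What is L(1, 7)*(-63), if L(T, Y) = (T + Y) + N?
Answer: -63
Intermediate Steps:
L(T, Y) = -7 + T + Y (L(T, Y) = (T + Y) - 7 = -7 + T + Y)
L(1, 7)*(-63) = (-7 + 1 + 7)*(-63) = 1*(-63) = -63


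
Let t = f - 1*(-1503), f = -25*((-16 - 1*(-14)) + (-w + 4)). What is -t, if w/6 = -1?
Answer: -1303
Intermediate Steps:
w = -6 (w = 6*(-1) = -6)
f = -200 (f = -25*((-16 - 1*(-14)) + (-1*(-6) + 4)) = -25*((-16 + 14) + (6 + 4)) = -25*(-2 + 10) = -25*8 = -200)
t = 1303 (t = -200 - 1*(-1503) = -200 + 1503 = 1303)
-t = -1*1303 = -1303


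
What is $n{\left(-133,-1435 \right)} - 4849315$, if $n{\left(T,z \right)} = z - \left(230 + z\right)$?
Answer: $-4849545$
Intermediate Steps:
$n{\left(T,z \right)} = -230$ ($n{\left(T,z \right)} = z - \left(230 + z\right) = -230$)
$n{\left(-133,-1435 \right)} - 4849315 = -230 - 4849315 = -4849545$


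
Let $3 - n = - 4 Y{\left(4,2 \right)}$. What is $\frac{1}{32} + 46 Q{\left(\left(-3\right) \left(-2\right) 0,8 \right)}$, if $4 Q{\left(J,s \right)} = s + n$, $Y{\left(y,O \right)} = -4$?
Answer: $- \frac{1839}{32} \approx -57.469$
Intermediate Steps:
$n = -13$ ($n = 3 - \left(-4\right) \left(-4\right) = 3 - 16 = -13$)
$Q{\left(J,s \right)} = - \frac{13}{4} + \frac{s}{4}$ ($Q{\left(J,s \right)} = \frac{s - 13}{4} = \frac{-13 + s}{4} = - \frac{13}{4} + \frac{s}{4}$)
$\frac{1}{32} + 46 Q{\left(\left(-3\right) \left(-2\right) 0,8 \right)} = \frac{1}{32} + 46 \left(- \frac{13}{4} + \frac{1}{4} \cdot 8\right) = \frac{1}{32} + 46 \left(- \frac{13}{4} + 2\right) = \frac{1}{32} + 46 \left(- \frac{5}{4}\right) = \frac{1}{32} - \frac{115}{2} = - \frac{1839}{32}$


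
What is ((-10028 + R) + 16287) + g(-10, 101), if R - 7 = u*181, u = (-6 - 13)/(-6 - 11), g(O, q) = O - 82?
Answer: 108397/17 ≈ 6376.3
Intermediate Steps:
g(O, q) = -82 + O
u = 19/17 (u = -19/(-17) = -19*(-1/17) = 19/17 ≈ 1.1176)
R = 3558/17 (R = 7 + (19/17)*181 = 7 + 3439/17 = 3558/17 ≈ 209.29)
((-10028 + R) + 16287) + g(-10, 101) = ((-10028 + 3558/17) + 16287) + (-82 - 10) = (-166918/17 + 16287) - 92 = 109961/17 - 92 = 108397/17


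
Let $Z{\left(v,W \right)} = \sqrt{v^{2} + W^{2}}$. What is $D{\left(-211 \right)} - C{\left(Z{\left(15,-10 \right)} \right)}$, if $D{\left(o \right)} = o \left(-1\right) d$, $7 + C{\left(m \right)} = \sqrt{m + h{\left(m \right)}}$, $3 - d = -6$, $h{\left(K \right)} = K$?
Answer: $1906 - \sqrt{10} \sqrt[4]{13} \approx 1900.0$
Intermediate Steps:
$Z{\left(v,W \right)} = \sqrt{W^{2} + v^{2}}$
$d = 9$ ($d = 3 - -6 = 3 + 6 = 9$)
$C{\left(m \right)} = -7 + \sqrt{2} \sqrt{m}$ ($C{\left(m \right)} = -7 + \sqrt{m + m} = -7 + \sqrt{2 m} = -7 + \sqrt{2} \sqrt{m}$)
$D{\left(o \right)} = - 9 o$ ($D{\left(o \right)} = o \left(-1\right) 9 = - o 9 = - 9 o$)
$D{\left(-211 \right)} - C{\left(Z{\left(15,-10 \right)} \right)} = \left(-9\right) \left(-211\right) - \left(-7 + \sqrt{2} \sqrt{\sqrt{\left(-10\right)^{2} + 15^{2}}}\right) = 1899 - \left(-7 + \sqrt{2} \sqrt{\sqrt{100 + 225}}\right) = 1899 - \left(-7 + \sqrt{2} \sqrt{\sqrt{325}}\right) = 1899 - \left(-7 + \sqrt{2} \sqrt{5 \sqrt{13}}\right) = 1899 - \left(-7 + \sqrt{2} \sqrt{5} \sqrt[4]{13}\right) = 1899 - \left(-7 + \sqrt{10} \sqrt[4]{13}\right) = 1899 + \left(7 - \sqrt{10} \sqrt[4]{13}\right) = 1906 - \sqrt{10} \sqrt[4]{13}$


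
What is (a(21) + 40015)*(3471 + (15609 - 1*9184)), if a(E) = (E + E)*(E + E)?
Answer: 413444984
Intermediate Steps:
a(E) = 4*E² (a(E) = (2*E)*(2*E) = 4*E²)
(a(21) + 40015)*(3471 + (15609 - 1*9184)) = (4*21² + 40015)*(3471 + (15609 - 1*9184)) = (4*441 + 40015)*(3471 + (15609 - 9184)) = (1764 + 40015)*(3471 + 6425) = 41779*9896 = 413444984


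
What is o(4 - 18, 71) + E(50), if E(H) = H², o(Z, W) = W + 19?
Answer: 2590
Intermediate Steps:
o(Z, W) = 19 + W
o(4 - 18, 71) + E(50) = (19 + 71) + 50² = 90 + 2500 = 2590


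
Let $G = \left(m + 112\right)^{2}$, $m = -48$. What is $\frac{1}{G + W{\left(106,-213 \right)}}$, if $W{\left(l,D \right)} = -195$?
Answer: $\frac{1}{3901} \approx 0.00025634$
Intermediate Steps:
$G = 4096$ ($G = \left(-48 + 112\right)^{2} = 64^{2} = 4096$)
$\frac{1}{G + W{\left(106,-213 \right)}} = \frac{1}{4096 - 195} = \frac{1}{3901}$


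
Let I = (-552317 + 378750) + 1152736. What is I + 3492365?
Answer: 4471534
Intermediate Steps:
I = 979169 (I = -173567 + 1152736 = 979169)
I + 3492365 = 979169 + 3492365 = 4471534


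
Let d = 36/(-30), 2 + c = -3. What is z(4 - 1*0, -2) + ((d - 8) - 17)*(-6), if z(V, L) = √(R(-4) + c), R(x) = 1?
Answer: 786/5 + 2*I ≈ 157.2 + 2.0*I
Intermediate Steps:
c = -5 (c = -2 - 3 = -5)
z(V, L) = 2*I (z(V, L) = √(1 - 5) = √(-4) = 2*I)
d = -6/5 (d = 36*(-1/30) = -6/5 ≈ -1.2000)
z(4 - 1*0, -2) + ((d - 8) - 17)*(-6) = 2*I + ((-6/5 - 8) - 17)*(-6) = 2*I + (-46/5 - 17)*(-6) = 2*I - 131/5*(-6) = 2*I + 786/5 = 786/5 + 2*I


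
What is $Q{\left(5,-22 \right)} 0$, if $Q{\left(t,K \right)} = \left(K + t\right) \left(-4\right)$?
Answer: $0$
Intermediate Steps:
$Q{\left(t,K \right)} = - 4 K - 4 t$
$Q{\left(5,-22 \right)} 0 = \left(\left(-4\right) \left(-22\right) - 20\right) 0 = \left(88 - 20\right) 0 = 68 \cdot 0 = 0$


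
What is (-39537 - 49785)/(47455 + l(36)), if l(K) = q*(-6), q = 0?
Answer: -89322/47455 ≈ -1.8822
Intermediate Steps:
l(K) = 0 (l(K) = 0*(-6) = 0)
(-39537 - 49785)/(47455 + l(36)) = (-39537 - 49785)/(47455 + 0) = -89322/47455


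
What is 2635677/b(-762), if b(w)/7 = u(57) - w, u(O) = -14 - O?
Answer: 2635677/4837 ≈ 544.90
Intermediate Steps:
b(w) = -497 - 7*w (b(w) = 7*((-14 - 1*57) - w) = 7*((-14 - 57) - w) = 7*(-71 - w) = -497 - 7*w)
2635677/b(-762) = 2635677/(-497 - 7*(-762)) = 2635677/(-497 + 5334) = 2635677/4837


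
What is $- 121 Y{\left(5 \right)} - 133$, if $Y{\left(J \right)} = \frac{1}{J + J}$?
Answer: $- \frac{1451}{10} \approx -145.1$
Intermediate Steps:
$Y{\left(J \right)} = \frac{1}{2 J}$
$- 121 Y{\left(5 \right)} - 133 = - 121 \frac{1}{2 \cdot 5} - 133 = - 121 \cdot \frac{1}{2} \cdot \frac{1}{5} - 133 = \left(-121\right) \frac{1}{10} - 133 = - \frac{121}{10} - 133 = - \frac{1451}{10}$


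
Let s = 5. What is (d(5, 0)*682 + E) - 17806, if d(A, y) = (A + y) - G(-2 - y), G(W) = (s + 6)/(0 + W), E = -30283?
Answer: -40928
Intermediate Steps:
G(W) = 11/W (G(W) = (5 + 6)/(0 + W) = 11/W)
d(A, y) = A + y - 11/(-2 - y) (d(A, y) = (A + y) - 11/(-2 - y) = A + y - 11/(-2 - y))
(d(5, 0)*682 + E) - 17806 = (((11 + (2 + 0)*(5 + 0))/(2 + 0))*682 - 30283) - 17806 = (((11 + 2*5)/2)*682 - 30283) - 17806 = (((11 + 10)/2)*682 - 30283) - 17806 = (((½)*21)*682 - 30283) - 17806 = ((21/2)*682 - 30283) - 17806 = (7161 - 30283) - 17806 = -23122 - 17806 = -40928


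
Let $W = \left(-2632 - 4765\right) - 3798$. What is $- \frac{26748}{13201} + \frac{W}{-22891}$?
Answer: $- \frac{464503273}{302184091} \approx -1.5372$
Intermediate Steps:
$W = -11195$ ($W = \left(-2632 - 4765\right) - 3798 = -7397 - 3798 = -11195$)
$- \frac{26748}{13201} + \frac{W}{-22891} = - \frac{26748}{13201} - \frac{11195}{-22891} = \left(-26748\right) \frac{1}{13201} - - \frac{11195}{22891} = - \frac{26748}{13201} + \frac{11195}{22891} = - \frac{464503273}{302184091}$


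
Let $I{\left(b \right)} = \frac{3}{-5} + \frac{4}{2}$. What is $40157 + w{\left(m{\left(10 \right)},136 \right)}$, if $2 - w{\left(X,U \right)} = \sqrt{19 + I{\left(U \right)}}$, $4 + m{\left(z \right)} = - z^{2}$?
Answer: $40159 - \frac{\sqrt{510}}{5} \approx 40155.0$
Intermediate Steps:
$m{\left(z \right)} = -4 - z^{2}$
$I{\left(b \right)} = \frac{7}{5}$ ($I{\left(b \right)} = 3 \left(- \frac{1}{5}\right) + 4 \cdot \frac{1}{2} = - \frac{3}{5} + 2 = \frac{7}{5}$)
$w{\left(X,U \right)} = 2 - \frac{\sqrt{510}}{5}$ ($w{\left(X,U \right)} = 2 - \sqrt{19 + \frac{7}{5}} = 2 - \sqrt{\frac{102}{5}} = 2 - \frac{\sqrt{510}}{5}$)
$40157 + w{\left(m{\left(10 \right)},136 \right)} = 40157 + \left(2 - \frac{\sqrt{510}}{5}\right) = 40159 - \frac{\sqrt{510}}{5}$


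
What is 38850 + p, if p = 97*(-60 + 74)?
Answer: 40208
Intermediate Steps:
p = 1358 (p = 97*14 = 1358)
38850 + p = 38850 + 1358 = 40208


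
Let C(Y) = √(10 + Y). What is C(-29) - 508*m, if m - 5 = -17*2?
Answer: 14732 + I*√19 ≈ 14732.0 + 4.3589*I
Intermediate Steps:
m = -29 (m = 5 - 17*2 = 5 - 34 = -29)
C(-29) - 508*m = √(10 - 29) - 508*(-29) = √(-19) + 14732 = I*√19 + 14732 = 14732 + I*√19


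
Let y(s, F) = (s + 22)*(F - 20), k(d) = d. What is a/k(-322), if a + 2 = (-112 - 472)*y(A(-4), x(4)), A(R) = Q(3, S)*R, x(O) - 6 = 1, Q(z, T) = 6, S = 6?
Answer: 7593/161 ≈ 47.161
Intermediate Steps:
x(O) = 7 (x(O) = 6 + 1 = 7)
A(R) = 6*R
y(s, F) = (-20 + F)*(22 + s) (y(s, F) = (22 + s)*(-20 + F) = (-20 + F)*(22 + s))
a = -15186 (a = -2 + (-112 - 472)*(-440 - 120*(-4) + 22*7 + 7*(6*(-4))) = -2 - 584*(-440 - 20*(-24) + 154 + 7*(-24)) = -2 - 584*(-440 + 480 + 154 - 168) = -2 - 584*26 = -2 - 15184 = -15186)
a/k(-322) = -15186/(-322) = -15186*(-1/322) = 7593/161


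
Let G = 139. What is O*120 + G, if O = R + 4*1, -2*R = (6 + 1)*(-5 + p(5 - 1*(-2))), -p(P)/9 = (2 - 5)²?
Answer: 36739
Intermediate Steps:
p(P) = -81 (p(P) = -9*(2 - 5)² = -9*(-3)² = -9*9 = -81)
R = 301 (R = -(6 + 1)*(-5 - 81)/2 = -7*(-86)/2 = -½*(-602) = 301)
O = 305 (O = 301 + 4*1 = 301 + 4 = 305)
O*120 + G = 305*120 + 139 = 36600 + 139 = 36739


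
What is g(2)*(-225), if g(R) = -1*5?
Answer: 1125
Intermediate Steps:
g(R) = -5
g(2)*(-225) = -5*(-225) = 1125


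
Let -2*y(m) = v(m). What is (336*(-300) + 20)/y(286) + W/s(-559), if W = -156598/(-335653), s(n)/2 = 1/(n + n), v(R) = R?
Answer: 21309135014/47998379 ≈ 443.96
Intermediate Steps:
y(m) = -m/2
s(n) = 1/n (s(n) = 2/(n + n) = 2/((2*n)) = 2*(1/(2*n)) = 1/n)
W = 156598/335653 (W = -156598*(-1/335653) = 156598/335653 ≈ 0.46655)
(336*(-300) + 20)/y(286) + W/s(-559) = (336*(-300) + 20)/((-½*286)) + 156598/(335653*(1/(-559))) = (-100800 + 20)/(-143) + 156598/(335653*(-1/559)) = -100780*(-1/143) + (156598/335653)*(-559) = 100780/143 - 87538282/335653 = 21309135014/47998379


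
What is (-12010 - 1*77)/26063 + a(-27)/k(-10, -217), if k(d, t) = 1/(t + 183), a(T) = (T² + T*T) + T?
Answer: -1268081289/26063 ≈ -48654.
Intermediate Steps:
a(T) = T + 2*T² (a(T) = (T² + T²) + T = 2*T² + T = T + 2*T²)
k(d, t) = 1/(183 + t)
(-12010 - 1*77)/26063 + a(-27)/k(-10, -217) = (-12010 - 1*77)/26063 + (-27*(1 + 2*(-27)))/(1/(183 - 217)) = (-12010 - 77)*(1/26063) + (-27*(1 - 54))/(1/(-34)) = -12087*1/26063 + (-27*(-53))/(-1/34) = -12087/26063 + 1431*(-34) = -12087/26063 - 48654 = -1268081289/26063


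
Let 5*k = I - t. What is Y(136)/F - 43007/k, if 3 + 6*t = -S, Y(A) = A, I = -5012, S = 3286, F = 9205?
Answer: 11880025538/246537515 ≈ 48.188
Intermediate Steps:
t = -3289/6 (t = -½ + (-1*3286)/6 = -½ + (⅙)*(-3286) = -½ - 1643/3 = -3289/6 ≈ -548.17)
k = -26783/30 (k = (-5012 - 1*(-3289/6))/5 = (-5012 + 3289/6)/5 = (⅕)*(-26783/6) = -26783/30 ≈ -892.77)
Y(136)/F - 43007/k = 136/9205 - 43007/(-26783/30) = 136*(1/9205) - 43007*(-30/26783) = 136/9205 + 1290210/26783 = 11880025538/246537515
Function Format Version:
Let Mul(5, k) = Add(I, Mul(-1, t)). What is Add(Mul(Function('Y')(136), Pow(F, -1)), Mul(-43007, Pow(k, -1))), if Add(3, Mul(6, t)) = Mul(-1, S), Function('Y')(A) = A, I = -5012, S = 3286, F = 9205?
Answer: Rational(11880025538, 246537515) ≈ 48.188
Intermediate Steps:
t = Rational(-3289, 6) (t = Add(Rational(-1, 2), Mul(Rational(1, 6), Mul(-1, 3286))) = Add(Rational(-1, 2), Mul(Rational(1, 6), -3286)) = Add(Rational(-1, 2), Rational(-1643, 3)) = Rational(-3289, 6) ≈ -548.17)
k = Rational(-26783, 30) (k = Mul(Rational(1, 5), Add(-5012, Mul(-1, Rational(-3289, 6)))) = Mul(Rational(1, 5), Add(-5012, Rational(3289, 6))) = Mul(Rational(1, 5), Rational(-26783, 6)) = Rational(-26783, 30) ≈ -892.77)
Add(Mul(Function('Y')(136), Pow(F, -1)), Mul(-43007, Pow(k, -1))) = Add(Mul(136, Pow(9205, -1)), Mul(-43007, Pow(Rational(-26783, 30), -1))) = Add(Mul(136, Rational(1, 9205)), Mul(-43007, Rational(-30, 26783))) = Add(Rational(136, 9205), Rational(1290210, 26783)) = Rational(11880025538, 246537515)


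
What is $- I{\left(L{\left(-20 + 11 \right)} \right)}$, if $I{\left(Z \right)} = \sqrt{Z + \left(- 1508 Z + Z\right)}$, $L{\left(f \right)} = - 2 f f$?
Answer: $- 18 \sqrt{753} \approx -493.94$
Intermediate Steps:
$L{\left(f \right)} = - 2 f^{2}$
$I{\left(Z \right)} = \sqrt{1506} \sqrt{- Z}$ ($I{\left(Z \right)} = \sqrt{Z - 1507 Z} = \sqrt{- 1506 Z} = \sqrt{1506} \sqrt{- Z}$)
$- I{\left(L{\left(-20 + 11 \right)} \right)} = - \sqrt{1506} \sqrt{- \left(-2\right) \left(-20 + 11\right)^{2}} = - \sqrt{1506} \sqrt{- \left(-2\right) \left(-9\right)^{2}} = - \sqrt{1506} \sqrt{- \left(-2\right) 81} = - \sqrt{1506} \sqrt{\left(-1\right) \left(-162\right)} = - \sqrt{1506} \sqrt{162} = - \sqrt{1506} \cdot 9 \sqrt{2} = - 18 \sqrt{753}$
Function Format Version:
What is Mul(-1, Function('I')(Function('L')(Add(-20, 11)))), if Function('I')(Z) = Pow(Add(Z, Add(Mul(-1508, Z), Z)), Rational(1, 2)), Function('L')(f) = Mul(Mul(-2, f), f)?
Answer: Mul(-18, Pow(753, Rational(1, 2))) ≈ -493.94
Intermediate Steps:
Function('L')(f) = Mul(-2, Pow(f, 2))
Function('I')(Z) = Mul(Pow(1506, Rational(1, 2)), Pow(Mul(-1, Z), Rational(1, 2))) (Function('I')(Z) = Pow(Add(Z, Mul(-1507, Z)), Rational(1, 2)) = Pow(Mul(-1506, Z), Rational(1, 2)) = Mul(Pow(1506, Rational(1, 2)), Pow(Mul(-1, Z), Rational(1, 2))))
Mul(-1, Function('I')(Function('L')(Add(-20, 11)))) = Mul(-1, Mul(Pow(1506, Rational(1, 2)), Pow(Mul(-1, Mul(-2, Pow(Add(-20, 11), 2))), Rational(1, 2)))) = Mul(-1, Mul(Pow(1506, Rational(1, 2)), Pow(Mul(-1, Mul(-2, Pow(-9, 2))), Rational(1, 2)))) = Mul(-1, Mul(Pow(1506, Rational(1, 2)), Pow(Mul(-1, Mul(-2, 81)), Rational(1, 2)))) = Mul(-1, Mul(Pow(1506, Rational(1, 2)), Pow(Mul(-1, -162), Rational(1, 2)))) = Mul(-1, Mul(Pow(1506, Rational(1, 2)), Pow(162, Rational(1, 2)))) = Mul(-1, Mul(Pow(1506, Rational(1, 2)), Mul(9, Pow(2, Rational(1, 2))))) = Mul(-1, Mul(18, Pow(753, Rational(1, 2)))) = Mul(-18, Pow(753, Rational(1, 2)))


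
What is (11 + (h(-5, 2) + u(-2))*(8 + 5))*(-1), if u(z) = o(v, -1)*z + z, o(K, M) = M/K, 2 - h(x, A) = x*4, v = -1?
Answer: -245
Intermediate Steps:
h(x, A) = 2 - 4*x (h(x, A) = 2 - x*4 = 2 - 4*x)
u(z) = 2*z (u(z) = (-1/(-1))*z + z = (-1*(-1))*z + z = 1*z + z = z + z = 2*z)
(11 + (h(-5, 2) + u(-2))*(8 + 5))*(-1) = (11 + ((2 - 4*(-5)) + 2*(-2))*(8 + 5))*(-1) = (11 + ((2 + 20) - 4)*13)*(-1) = (11 + (22 - 4)*13)*(-1) = (11 + 18*13)*(-1) = (11 + 234)*(-1) = 245*(-1) = -245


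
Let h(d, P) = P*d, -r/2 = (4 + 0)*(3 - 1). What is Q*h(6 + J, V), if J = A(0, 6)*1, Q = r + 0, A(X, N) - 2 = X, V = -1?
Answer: 128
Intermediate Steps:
A(X, N) = 2 + X
r = -16 (r = -2*(4 + 0)*(3 - 1) = -8*2 = -2*8 = -16)
Q = -16 (Q = -16 + 0 = -16)
J = 2 (J = (2 + 0)*1 = 2*1 = 2)
Q*h(6 + J, V) = -(-16)*(6 + 2) = -(-16)*8 = -16*(-8) = 128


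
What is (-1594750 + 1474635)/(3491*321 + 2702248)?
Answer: -120115/3822859 ≈ -0.031420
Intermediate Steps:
(-1594750 + 1474635)/(3491*321 + 2702248) = -120115/(1120611 + 2702248) = -120115/3822859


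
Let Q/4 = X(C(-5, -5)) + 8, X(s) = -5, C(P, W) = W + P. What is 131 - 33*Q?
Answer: -265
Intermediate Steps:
C(P, W) = P + W
Q = 12 (Q = 4*(-5 + 8) = 4*3 = 12)
131 - 33*Q = 131 - 33*12 = 131 - 396 = -265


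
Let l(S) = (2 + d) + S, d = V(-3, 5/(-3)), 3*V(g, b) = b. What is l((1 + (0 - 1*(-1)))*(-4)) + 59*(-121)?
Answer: -64310/9 ≈ -7145.6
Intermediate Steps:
V(g, b) = b/3
d = -5/9 (d = (5/(-3))/3 = (5*(-1/3))/3 = (1/3)*(-5/3) = -5/9 ≈ -0.55556)
l(S) = 13/9 + S (l(S) = (2 - 5/9) + S = 13/9 + S)
l((1 + (0 - 1*(-1)))*(-4)) + 59*(-121) = (13/9 + (1 + (0 - 1*(-1)))*(-4)) + 59*(-121) = (13/9 + (1 + (0 + 1))*(-4)) - 7139 = (13/9 + (1 + 1)*(-4)) - 7139 = (13/9 + 2*(-4)) - 7139 = (13/9 - 8) - 7139 = -59/9 - 7139 = -64310/9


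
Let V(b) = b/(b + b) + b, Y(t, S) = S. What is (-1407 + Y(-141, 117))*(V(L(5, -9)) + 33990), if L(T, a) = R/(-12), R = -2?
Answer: -43847960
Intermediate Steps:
L(T, a) = ⅙ (L(T, a) = -2/(-12) = -2*(-1/12) = ⅙)
V(b) = ½ + b (V(b) = b/((2*b)) + b = (1/(2*b))*b + b = ½ + b)
(-1407 + Y(-141, 117))*(V(L(5, -9)) + 33990) = (-1407 + 117)*((½ + ⅙) + 33990) = -1290*(⅔ + 33990) = -1290*101972/3 = -43847960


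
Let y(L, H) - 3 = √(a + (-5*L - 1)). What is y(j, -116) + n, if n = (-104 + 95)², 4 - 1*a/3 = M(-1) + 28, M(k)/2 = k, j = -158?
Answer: 84 + √723 ≈ 110.89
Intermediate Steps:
M(k) = 2*k
a = -66 (a = 12 - 3*(2*(-1) + 28) = 12 - 3*(-2 + 28) = 12 - 3*26 = 12 - 78 = -66)
n = 81 (n = (-9)² = 81)
y(L, H) = 3 + √(-67 - 5*L) (y(L, H) = 3 + √(-66 + (-5*L - 1)) = 3 + √(-66 + (-1 - 5*L)) = 3 + √(-67 - 5*L))
y(j, -116) + n = (3 + √(-67 - 5*(-158))) + 81 = (3 + √(-67 + 790)) + 81 = (3 + √723) + 81 = 84 + √723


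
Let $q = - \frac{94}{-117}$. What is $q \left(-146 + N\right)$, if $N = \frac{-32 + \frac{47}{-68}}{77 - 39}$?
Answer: $- \frac{938731}{7956} \approx -117.99$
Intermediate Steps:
$q = \frac{94}{117}$ ($q = \left(-94\right) \left(- \frac{1}{117}\right) = \frac{94}{117} \approx 0.80342$)
$N = - \frac{117}{136}$ ($N = \frac{-32 + 47 \left(- \frac{1}{68}\right)}{38} = \left(-32 - \frac{47}{68}\right) \frac{1}{38} = \left(- \frac{2223}{68}\right) \frac{1}{38} = - \frac{117}{136} \approx -0.86029$)
$q \left(-146 + N\right) = \frac{94 \left(-146 - \frac{117}{136}\right)}{117} = \frac{94}{117} \left(- \frac{19973}{136}\right) = - \frac{938731}{7956}$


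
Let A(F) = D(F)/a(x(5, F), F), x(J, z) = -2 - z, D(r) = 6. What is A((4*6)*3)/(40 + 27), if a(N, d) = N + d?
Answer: -3/67 ≈ -0.044776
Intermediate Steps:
A(F) = -3 (A(F) = 6/((-2 - F) + F) = 6/(-2) = 6*(-½) = -3)
A((4*6)*3)/(40 + 27) = -3/(40 + 27) = -3/67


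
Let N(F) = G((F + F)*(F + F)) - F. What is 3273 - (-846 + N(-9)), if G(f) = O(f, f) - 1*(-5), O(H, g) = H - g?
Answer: 4105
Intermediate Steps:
G(f) = 5 (G(f) = (f - f) - 1*(-5) = 0 + 5 = 5)
N(F) = 5 - F
3273 - (-846 + N(-9)) = 3273 - (-846 + (5 - 1*(-9))) = 3273 - (-846 + (5 + 9)) = 3273 - (-846 + 14) = 3273 - 1*(-832) = 3273 + 832 = 4105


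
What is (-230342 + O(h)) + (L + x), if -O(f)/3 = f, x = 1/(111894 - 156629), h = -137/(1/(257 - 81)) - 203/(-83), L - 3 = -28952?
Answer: -694192093473/3713005 ≈ -1.8696e+5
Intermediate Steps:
L = -28949 (L = 3 - 28952 = -28949)
h = -2001093/83 (h = -137/(1/176) - 203*(-1/83) = -137/1/176 + 203/83 = -137*176 + 203/83 = -24112 + 203/83 = -2001093/83 ≈ -24110.)
x = -1/44735 (x = 1/(-44735) = -1/44735 ≈ -2.2354e-5)
O(f) = -3*f
(-230342 + O(h)) + (L + x) = (-230342 - 3*(-2001093/83)) + (-28949 - 1/44735) = (-230342 + 6003279/83) - 1295033516/44735 = -13115107/83 - 1295033516/44735 = -694192093473/3713005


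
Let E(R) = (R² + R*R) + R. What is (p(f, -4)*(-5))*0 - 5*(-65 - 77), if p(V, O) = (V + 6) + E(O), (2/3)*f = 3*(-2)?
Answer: 710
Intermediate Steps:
E(R) = R + 2*R² (E(R) = (R² + R²) + R = 2*R² + R = R + 2*R²)
f = -9 (f = 3*(3*(-2))/2 = (3/2)*(-6) = -9)
p(V, O) = 6 + V + O*(1 + 2*O) (p(V, O) = (V + 6) + O*(1 + 2*O) = (6 + V) + O*(1 + 2*O) = 6 + V + O*(1 + 2*O))
(p(f, -4)*(-5))*0 - 5*(-65 - 77) = ((6 - 9 - 4*(1 + 2*(-4)))*(-5))*0 - 5*(-65 - 77) = ((6 - 9 - 4*(1 - 8))*(-5))*0 - 5*(-142) = ((6 - 9 - 4*(-7))*(-5))*0 + 710 = ((6 - 9 + 28)*(-5))*0 + 710 = (25*(-5))*0 + 710 = -125*0 + 710 = 0 + 710 = 710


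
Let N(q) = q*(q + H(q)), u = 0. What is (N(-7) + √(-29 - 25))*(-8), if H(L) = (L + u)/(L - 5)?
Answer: -1078/3 - 24*I*√6 ≈ -359.33 - 58.788*I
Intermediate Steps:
H(L) = L/(-5 + L) (H(L) = (L + 0)/(L - 5) = L/(-5 + L))
N(q) = q*(q + q/(-5 + q))
(N(-7) + √(-29 - 25))*(-8) = ((-7)²*(-4 - 7)/(-5 - 7) + √(-29 - 25))*(-8) = (49*(-11)/(-12) + √(-54))*(-8) = (49*(-1/12)*(-11) + 3*I*√6)*(-8) = (539/12 + 3*I*√6)*(-8) = -1078/3 - 24*I*√6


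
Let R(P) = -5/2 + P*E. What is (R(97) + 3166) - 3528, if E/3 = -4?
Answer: -3057/2 ≈ -1528.5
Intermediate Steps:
E = -12 (E = 3*(-4) = -12)
R(P) = -5/2 - 12*P (R(P) = -5/2 + P*(-12) = -5*½ - 12*P = -5/2 - 12*P)
(R(97) + 3166) - 3528 = ((-5/2 - 12*97) + 3166) - 3528 = ((-5/2 - 1164) + 3166) - 3528 = (-2333/2 + 3166) - 3528 = 3999/2 - 3528 = -3057/2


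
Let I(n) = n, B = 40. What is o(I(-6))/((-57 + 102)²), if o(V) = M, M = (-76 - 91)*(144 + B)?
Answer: -30728/2025 ≈ -15.174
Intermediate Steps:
M = -30728 (M = (-76 - 91)*(144 + 40) = -167*184 = -30728)
o(V) = -30728
o(I(-6))/((-57 + 102)²) = -30728/(-57 + 102)² = -30728/(45²) = -30728/2025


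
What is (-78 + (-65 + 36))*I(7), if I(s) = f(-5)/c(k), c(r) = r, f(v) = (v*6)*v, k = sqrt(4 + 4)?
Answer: -8025*sqrt(2)/2 ≈ -5674.5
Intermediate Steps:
k = 2*sqrt(2) (k = sqrt(8) = 2*sqrt(2) ≈ 2.8284)
f(v) = 6*v**2 (f(v) = (6*v)*v = 6*v**2)
I(s) = 75*sqrt(2)/2 (I(s) = (6*(-5)**2)/((2*sqrt(2))) = (6*25)*(sqrt(2)/4) = 150*(sqrt(2)/4) = 75*sqrt(2)/2)
(-78 + (-65 + 36))*I(7) = (-78 + (-65 + 36))*(75*sqrt(2)/2) = (-78 - 29)*(75*sqrt(2)/2) = -8025*sqrt(2)/2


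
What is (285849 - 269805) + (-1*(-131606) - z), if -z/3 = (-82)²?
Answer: 167822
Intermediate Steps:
z = -20172 (z = -3*(-82)² = -3*6724 = -20172)
(285849 - 269805) + (-1*(-131606) - z) = (285849 - 269805) + (-1*(-131606) - 1*(-20172)) = 16044 + (131606 + 20172) = 16044 + 151778 = 167822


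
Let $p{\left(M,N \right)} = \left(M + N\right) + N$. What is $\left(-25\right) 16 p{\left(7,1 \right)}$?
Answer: $-3600$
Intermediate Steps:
$p{\left(M,N \right)} = M + 2 N$
$\left(-25\right) 16 p{\left(7,1 \right)} = \left(-25\right) 16 \left(7 + 2 \cdot 1\right) = - 400 \left(7 + 2\right) = \left(-400\right) 9 = -3600$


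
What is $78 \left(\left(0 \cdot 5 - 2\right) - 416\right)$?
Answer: $-32604$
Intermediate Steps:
$78 \left(\left(0 \cdot 5 - 2\right) - 416\right) = 78 \left(\left(0 - 2\right) - 416\right) = 78 \left(-2 - 416\right) = 78 \left(-418\right) = -32604$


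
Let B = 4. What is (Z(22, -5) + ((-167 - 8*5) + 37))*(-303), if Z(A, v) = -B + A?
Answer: 46056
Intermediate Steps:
Z(A, v) = -4 + A (Z(A, v) = -1*4 + A = -4 + A)
(Z(22, -5) + ((-167 - 8*5) + 37))*(-303) = ((-4 + 22) + ((-167 - 8*5) + 37))*(-303) = (18 + ((-167 - 40) + 37))*(-303) = (18 + (-207 + 37))*(-303) = (18 - 170)*(-303) = -152*(-303) = 46056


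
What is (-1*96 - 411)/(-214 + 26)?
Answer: 507/188 ≈ 2.6968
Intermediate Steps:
(-1*96 - 411)/(-214 + 26) = (-96 - 411)/(-188) = -507*(-1/188) = 507/188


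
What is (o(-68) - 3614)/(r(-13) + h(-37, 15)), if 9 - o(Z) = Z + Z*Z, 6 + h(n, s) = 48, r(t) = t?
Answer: -8161/29 ≈ -281.41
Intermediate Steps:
h(n, s) = 42 (h(n, s) = -6 + 48 = 42)
o(Z) = 9 - Z - Z² (o(Z) = 9 - (Z + Z*Z) = 9 - (Z + Z²) = 9 + (-Z - Z²) = 9 - Z - Z²)
(o(-68) - 3614)/(r(-13) + h(-37, 15)) = ((9 - 1*(-68) - 1*(-68)²) - 3614)/(-13 + 42) = ((9 + 68 - 1*4624) - 3614)/29 = ((9 + 68 - 4624) - 3614)*(1/29) = (-4547 - 3614)*(1/29) = -8161*1/29 = -8161/29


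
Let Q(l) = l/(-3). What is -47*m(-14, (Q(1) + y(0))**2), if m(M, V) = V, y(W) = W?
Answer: -47/9 ≈ -5.2222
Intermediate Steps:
Q(l) = -l/3 (Q(l) = l*(-1/3) = -l/3)
-47*m(-14, (Q(1) + y(0))**2) = -47*(-1/3*1 + 0)**2 = -47*(-1/3 + 0)**2 = -47*(-1/3)**2 = -47*1/9 = -47/9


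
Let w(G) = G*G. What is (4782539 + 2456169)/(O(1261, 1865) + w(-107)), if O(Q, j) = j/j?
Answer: 3619354/5725 ≈ 632.20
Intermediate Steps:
O(Q, j) = 1
w(G) = G²
(4782539 + 2456169)/(O(1261, 1865) + w(-107)) = (4782539 + 2456169)/(1 + (-107)²) = 7238708/(1 + 11449) = 7238708/11450 = 7238708*(1/11450) = 3619354/5725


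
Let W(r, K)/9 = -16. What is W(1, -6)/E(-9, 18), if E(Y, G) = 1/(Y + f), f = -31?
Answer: 5760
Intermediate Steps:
W(r, K) = -144 (W(r, K) = 9*(-16) = -144)
E(Y, G) = 1/(-31 + Y) (E(Y, G) = 1/(Y - 31) = 1/(-31 + Y))
W(1, -6)/E(-9, 18) = -144/(1/(-31 - 9)) = -144/(1/(-40)) = -144/(-1/40) = -144*(-40) = 5760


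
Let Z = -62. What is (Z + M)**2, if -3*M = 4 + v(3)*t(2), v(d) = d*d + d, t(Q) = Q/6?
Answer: 37636/9 ≈ 4181.8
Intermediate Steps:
t(Q) = Q/6 (t(Q) = Q*(1/6) = Q/6)
v(d) = d + d**2 (v(d) = d**2 + d = d + d**2)
M = -8/3 (M = -(4 + (3*(1 + 3))*((1/6)*2))/3 = -(4 + (3*4)*(1/3))/3 = -(4 + 12*(1/3))/3 = -(4 + 4)/3 = -1/3*8 = -8/3 ≈ -2.6667)
(Z + M)**2 = (-62 - 8/3)**2 = (-194/3)**2 = 37636/9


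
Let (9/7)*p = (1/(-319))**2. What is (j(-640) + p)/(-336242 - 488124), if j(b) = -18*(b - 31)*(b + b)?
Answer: 14158879004153/754994776734 ≈ 18.754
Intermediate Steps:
p = 7/915849 (p = 7*(1/(-319))**2/9 = 7*(-1/319)**2/9 = (7/9)*(1/101761) = 7/915849 ≈ 7.6432e-6)
j(b) = -36*b*(-31 + b) (j(b) = -18*(-31 + b)*2*b = -36*b*(-31 + b))
(j(-640) + p)/(-336242 - 488124) = (36*(-640)*(31 - 1*(-640)) + 7/915849)/(-336242 - 488124) = (36*(-640)*(31 + 640) + 7/915849)/(-824366) = (36*(-640)*671 + 7/915849)*(-1/824366) = (-15459840 + 7/915849)*(-1/824366) = -14158879004153/915849*(-1/824366) = 14158879004153/754994776734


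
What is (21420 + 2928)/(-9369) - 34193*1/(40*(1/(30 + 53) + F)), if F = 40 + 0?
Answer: -1104584753/46095480 ≈ -23.963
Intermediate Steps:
F = 40
(21420 + 2928)/(-9369) - 34193*1/(40*(1/(30 + 53) + F)) = (21420 + 2928)/(-9369) - 34193*1/(40*(1/(30 + 53) + 40)) = 24348*(-1/9369) - 34193*1/(40*(1/83 + 40)) = -8116/3123 - 34193*1/(40*(1/83 + 40)) = -8116/3123 - 34193/(40*(3321/83)) = -8116/3123 - 34193/132840/83 = -8116/3123 - 34193*83/132840 = -8116/3123 - 2838019/132840 = -1104584753/46095480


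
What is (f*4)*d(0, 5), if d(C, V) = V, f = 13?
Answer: 260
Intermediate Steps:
(f*4)*d(0, 5) = (13*4)*5 = 52*5 = 260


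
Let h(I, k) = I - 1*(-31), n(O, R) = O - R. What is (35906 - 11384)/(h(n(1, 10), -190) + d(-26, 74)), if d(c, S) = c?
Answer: -12261/2 ≈ -6130.5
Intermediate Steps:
h(I, k) = 31 + I (h(I, k) = I + 31 = 31 + I)
(35906 - 11384)/(h(n(1, 10), -190) + d(-26, 74)) = (35906 - 11384)/((31 + (1 - 1*10)) - 26) = 24522/((31 + (1 - 10)) - 26) = 24522/((31 - 9) - 26) = 24522/(22 - 26) = 24522/(-4) = 24522*(-¼) = -12261/2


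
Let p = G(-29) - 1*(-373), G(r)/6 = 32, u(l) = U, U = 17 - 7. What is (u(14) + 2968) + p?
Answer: 3543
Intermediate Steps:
U = 10
u(l) = 10
G(r) = 192 (G(r) = 6*32 = 192)
p = 565 (p = 192 - 1*(-373) = 192 + 373 = 565)
(u(14) + 2968) + p = (10 + 2968) + 565 = 2978 + 565 = 3543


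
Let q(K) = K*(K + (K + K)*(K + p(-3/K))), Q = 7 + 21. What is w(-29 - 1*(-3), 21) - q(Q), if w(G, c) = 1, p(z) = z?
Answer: -44519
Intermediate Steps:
Q = 28
q(K) = K*(K + 2*K*(K - 3/K)) (q(K) = K*(K + (K + K)*(K - 3/K)) = K*(K + (2*K)*(K - 3/K)) = K*(K + 2*K*(K - 3/K)))
w(-29 - 1*(-3), 21) - q(Q) = 1 - 28*(-6 + 28*(1 + 2*28)) = 1 - 28*(-6 + 28*(1 + 56)) = 1 - 28*(-6 + 28*57) = 1 - 28*(-6 + 1596) = 1 - 28*1590 = 1 - 1*44520 = 1 - 44520 = -44519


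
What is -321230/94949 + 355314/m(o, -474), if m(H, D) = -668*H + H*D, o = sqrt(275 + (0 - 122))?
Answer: -321230/94949 - 59219*sqrt(17)/9707 ≈ -28.537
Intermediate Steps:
o = 3*sqrt(17) (o = sqrt(275 - 122) = sqrt(153) = 3*sqrt(17) ≈ 12.369)
m(H, D) = -668*H + D*H
-321230/94949 + 355314/m(o, -474) = -321230/94949 + 355314/(((3*sqrt(17))*(-668 - 474))) = -321230*1/94949 + 355314/(((3*sqrt(17))*(-1142))) = -321230/94949 + 355314/((-3426*sqrt(17))) = -321230/94949 + 355314*(-sqrt(17)/58242) = -321230/94949 - 59219*sqrt(17)/9707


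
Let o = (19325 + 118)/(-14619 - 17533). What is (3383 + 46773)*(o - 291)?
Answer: -117561588825/8038 ≈ -1.4626e+7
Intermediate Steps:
o = -19443/32152 (o = 19443/(-32152) = 19443*(-1/32152) = -19443/32152 ≈ -0.60472)
(3383 + 46773)*(o - 291) = (3383 + 46773)*(-19443/32152 - 291) = 50156*(-9375675/32152) = -117561588825/8038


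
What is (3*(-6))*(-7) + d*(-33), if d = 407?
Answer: -13305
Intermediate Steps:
(3*(-6))*(-7) + d*(-33) = (3*(-6))*(-7) + 407*(-33) = -18*(-7) - 13431 = 126 - 13431 = -13305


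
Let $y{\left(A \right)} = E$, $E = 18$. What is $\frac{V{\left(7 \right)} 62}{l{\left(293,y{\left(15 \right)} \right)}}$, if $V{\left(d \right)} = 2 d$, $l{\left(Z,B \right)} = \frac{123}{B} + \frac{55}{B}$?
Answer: $\frac{7812}{89} \approx 87.775$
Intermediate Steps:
$y{\left(A \right)} = 18$
$l{\left(Z,B \right)} = \frac{178}{B}$
$\frac{V{\left(7 \right)} 62}{l{\left(293,y{\left(15 \right)} \right)}} = \frac{2 \cdot 7 \cdot 62}{178 \cdot \frac{1}{18}} = \frac{14 \cdot 62}{178 \cdot \frac{1}{18}} = \frac{868}{\frac{89}{9}} = 868 \cdot \frac{9}{89} = \frac{7812}{89}$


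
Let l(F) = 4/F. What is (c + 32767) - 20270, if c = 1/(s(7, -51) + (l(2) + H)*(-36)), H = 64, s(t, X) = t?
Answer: 29605392/2369 ≈ 12497.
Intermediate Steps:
c = -1/2369 (c = 1/(7 + (4/2 + 64)*(-36)) = 1/(7 + (4*(½) + 64)*(-36)) = 1/(7 + (2 + 64)*(-36)) = 1/(7 + 66*(-36)) = 1/(7 - 2376) = 1/(-2369) = -1/2369 ≈ -0.00042212)
(c + 32767) - 20270 = (-1/2369 + 32767) - 20270 = 77625022/2369 - 20270 = 29605392/2369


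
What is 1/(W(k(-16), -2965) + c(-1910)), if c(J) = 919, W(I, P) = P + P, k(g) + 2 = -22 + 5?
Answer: -1/5011 ≈ -0.00019956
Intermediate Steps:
k(g) = -19 (k(g) = -2 + (-22 + 5) = -2 - 17 = -19)
W(I, P) = 2*P
1/(W(k(-16), -2965) + c(-1910)) = 1/(2*(-2965) + 919) = 1/(-5930 + 919) = 1/(-5011) = -1/5011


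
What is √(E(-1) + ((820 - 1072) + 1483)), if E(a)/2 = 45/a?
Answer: √1141 ≈ 33.779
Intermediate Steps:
E(a) = 90/a (E(a) = 2*(45/a) = 90/a)
√(E(-1) + ((820 - 1072) + 1483)) = √(90/(-1) + ((820 - 1072) + 1483)) = √(90*(-1) + (-252 + 1483)) = √(-90 + 1231) = √1141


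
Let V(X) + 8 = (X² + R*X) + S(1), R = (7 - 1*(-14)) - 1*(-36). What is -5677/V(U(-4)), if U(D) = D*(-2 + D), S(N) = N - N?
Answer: -5677/1936 ≈ -2.9323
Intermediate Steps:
S(N) = 0
R = 57 (R = (7 + 14) + 36 = 21 + 36 = 57)
V(X) = -8 + X² + 57*X (V(X) = -8 + ((X² + 57*X) + 0) = -8 + (X² + 57*X) = -8 + X² + 57*X)
-5677/V(U(-4)) = -5677/(-8 + (-4*(-2 - 4))² + 57*(-4*(-2 - 4))) = -5677/(-8 + (-4*(-6))² + 57*(-4*(-6))) = -5677/(-8 + 24² + 57*24) = -5677/(-8 + 576 + 1368) = -5677/1936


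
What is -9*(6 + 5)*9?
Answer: -891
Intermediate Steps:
-9*(6 + 5)*9 = -9*11*9 = -99*9 = -891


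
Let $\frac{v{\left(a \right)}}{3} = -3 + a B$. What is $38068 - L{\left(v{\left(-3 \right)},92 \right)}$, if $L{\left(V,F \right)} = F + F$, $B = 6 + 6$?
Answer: $37884$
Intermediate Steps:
$B = 12$
$v{\left(a \right)} = -9 + 36 a$ ($v{\left(a \right)} = 3 \left(-3 + a 12\right) = 3 \left(-3 + 12 a\right) = -9 + 36 a$)
$L{\left(V,F \right)} = 2 F$
$38068 - L{\left(v{\left(-3 \right)},92 \right)} = 38068 - 2 \cdot 92 = 38068 - 184 = 37884$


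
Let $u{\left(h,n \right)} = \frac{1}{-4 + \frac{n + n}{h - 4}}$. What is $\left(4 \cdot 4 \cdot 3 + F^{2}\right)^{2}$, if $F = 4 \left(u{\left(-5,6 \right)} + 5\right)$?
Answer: $\frac{44849809}{256} \approx 1.7519 \cdot 10^{5}$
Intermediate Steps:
$u{\left(h,n \right)} = \frac{1}{-4 + \frac{2 n}{-4 + h}}$
$F = \frac{77}{4}$ ($F = 4 \left(\frac{-4 - 5}{2 \left(8 + 6 - -10\right)} + 5\right) = 4 \left(\frac{1}{2} \frac{1}{8 + 6 + 10} \left(-9\right) + 5\right) = 4 \left(\frac{1}{2} \cdot \frac{1}{24} \left(-9\right) + 5\right) = 4 \left(- \frac{3}{16} + 5\right) = 4 \cdot \frac{77}{16} = \frac{77}{4} \approx 19.25$)
$\left(4 \cdot 4 \cdot 3 + F^{2}\right)^{2} = \left(4 \cdot 4 \cdot 3 + \left(\frac{77}{4}\right)^{2}\right)^{2} = \left(16 \cdot 3 + \frac{5929}{16}\right)^{2} = \left(48 + \frac{5929}{16}\right)^{2} = \left(\frac{6697}{16}\right)^{2} = \frac{44849809}{256}$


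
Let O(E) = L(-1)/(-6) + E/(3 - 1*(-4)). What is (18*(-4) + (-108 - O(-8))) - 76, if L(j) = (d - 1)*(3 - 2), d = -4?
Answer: -10739/42 ≈ -255.69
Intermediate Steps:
L(j) = -5 (L(j) = (-4 - 1)*(3 - 2) = -5*1 = -5)
O(E) = 5/6 + E/7 (O(E) = -5/(-6) + E/(3 - 1*(-4)) = -5*(-1/6) + E/(3 + 4) = 5/6 + E/7)
(18*(-4) + (-108 - O(-8))) - 76 = (18*(-4) + (-108 - (5/6 + (1/7)*(-8)))) - 76 = (-72 + (-108 - (5/6 - 8/7))) - 76 = (-72 + (-108 - 1*(-13/42))) - 76 = (-72 + (-108 + 13/42)) - 76 = (-72 - 4523/42) - 76 = -7547/42 - 76 = -10739/42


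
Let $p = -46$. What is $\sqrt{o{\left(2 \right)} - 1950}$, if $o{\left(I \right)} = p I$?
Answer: $i \sqrt{2042} \approx 45.188 i$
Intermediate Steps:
$o{\left(I \right)} = - 46 I$
$\sqrt{o{\left(2 \right)} - 1950} = \sqrt{\left(-46\right) 2 - 1950} = \sqrt{-92 - 1950} = \sqrt{-2042} = i \sqrt{2042}$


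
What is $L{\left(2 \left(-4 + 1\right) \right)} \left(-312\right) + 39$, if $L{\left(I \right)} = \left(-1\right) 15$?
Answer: $4719$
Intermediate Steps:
$L{\left(I \right)} = -15$
$L{\left(2 \left(-4 + 1\right) \right)} \left(-312\right) + 39 = \left(-15\right) \left(-312\right) + 39 = 4680 + 39 = 4719$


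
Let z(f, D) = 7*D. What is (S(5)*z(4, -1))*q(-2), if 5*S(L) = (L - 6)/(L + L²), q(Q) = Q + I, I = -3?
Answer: -7/30 ≈ -0.23333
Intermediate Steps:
q(Q) = -3 + Q (q(Q) = Q - 3 = -3 + Q)
S(L) = (-6 + L)/(5*(L + L²)) (S(L) = ((L - 6)/(L + L²))/5 = ((-6 + L)/(L + L²))/5 = (-6 + L)/(5*(L + L²)))
(S(5)*z(4, -1))*q(-2) = (((⅕)*(-6 + 5)/(5*(1 + 5)))*(7*(-1)))*(-3 - 2) = (((⅕)*(⅕)*(-1)/6)*(-7))*(-5) = (((⅕)*(⅕)*(⅙)*(-1))*(-7))*(-5) = -1/150*(-7)*(-5) = (7/150)*(-5) = -7/30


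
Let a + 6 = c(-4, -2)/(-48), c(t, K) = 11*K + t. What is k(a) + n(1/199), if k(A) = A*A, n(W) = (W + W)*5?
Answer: 3420799/114624 ≈ 29.844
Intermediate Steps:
c(t, K) = t + 11*K
n(W) = 10*W (n(W) = (2*W)*5 = 10*W)
a = -131/24 (a = -6 + (-4 + 11*(-2))/(-48) = -6 + (-4 - 22)*(-1/48) = -6 - 26*(-1/48) = -6 + 13/24 = -131/24 ≈ -5.4583)
k(A) = A²
k(a) + n(1/199) = (-131/24)² + 10/199 = 17161/576 + 10*(1/199) = 17161/576 + 10/199 = 3420799/114624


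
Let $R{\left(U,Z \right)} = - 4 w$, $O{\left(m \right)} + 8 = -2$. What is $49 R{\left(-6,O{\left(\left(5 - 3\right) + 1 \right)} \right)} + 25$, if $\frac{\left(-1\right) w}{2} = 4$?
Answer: $1593$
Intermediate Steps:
$O{\left(m \right)} = -10$ ($O{\left(m \right)} = -8 - 2 = -10$)
$w = -8$ ($w = \left(-2\right) 4 = -8$)
$R{\left(U,Z \right)} = 32$ ($R{\left(U,Z \right)} = \left(-4\right) \left(-8\right) = 32$)
$49 R{\left(-6,O{\left(\left(5 - 3\right) + 1 \right)} \right)} + 25 = 49 \cdot 32 + 25 = 1568 + 25 = 1593$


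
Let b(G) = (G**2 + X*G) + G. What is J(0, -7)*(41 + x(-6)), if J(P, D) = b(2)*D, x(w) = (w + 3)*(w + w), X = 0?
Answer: -3234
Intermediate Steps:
b(G) = G + G**2 (b(G) = (G**2 + 0*G) + G = (G**2 + 0) + G = G**2 + G = G + G**2)
x(w) = 2*w*(3 + w) (x(w) = (3 + w)*(2*w) = 2*w*(3 + w))
J(P, D) = 6*D (J(P, D) = (2*(1 + 2))*D = (2*3)*D = 6*D)
J(0, -7)*(41 + x(-6)) = (6*(-7))*(41 + 2*(-6)*(3 - 6)) = -42*(41 + 2*(-6)*(-3)) = -42*(41 + 36) = -42*77 = -3234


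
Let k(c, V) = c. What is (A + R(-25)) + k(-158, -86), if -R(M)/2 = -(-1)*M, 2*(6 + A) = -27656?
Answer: -13942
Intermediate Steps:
A = -13834 (A = -6 + (½)*(-27656) = -6 - 13828 = -13834)
R(M) = -2*M (R(M) = -(-2)*(-M) = -2*M)
(A + R(-25)) + k(-158, -86) = (-13834 - 2*(-25)) - 158 = (-13834 + 50) - 158 = -13784 - 158 = -13942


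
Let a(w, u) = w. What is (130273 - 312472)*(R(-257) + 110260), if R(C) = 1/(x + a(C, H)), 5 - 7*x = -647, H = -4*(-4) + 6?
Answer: -23042381940387/1147 ≈ -2.0089e+10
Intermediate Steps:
H = 22 (H = 16 + 6 = 22)
x = 652/7 (x = 5/7 - ⅐*(-647) = 5/7 + 647/7 = 652/7 ≈ 93.143)
R(C) = 1/(652/7 + C)
(130273 - 312472)*(R(-257) + 110260) = (130273 - 312472)*(7/(652 + 7*(-257)) + 110260) = -182199*(7/(652 - 1799) + 110260) = -182199*(7/(-1147) + 110260) = -182199*(7*(-1/1147) + 110260) = -182199*(-7/1147 + 110260) = -182199*126468213/1147 = -23042381940387/1147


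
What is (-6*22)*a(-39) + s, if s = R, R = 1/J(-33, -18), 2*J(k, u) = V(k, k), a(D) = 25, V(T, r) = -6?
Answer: -9901/3 ≈ -3300.3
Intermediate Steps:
J(k, u) = -3 (J(k, u) = (1/2)*(-6) = -3)
R = -1/3 (R = 1/(-3) = -1/3 ≈ -0.33333)
s = -1/3 ≈ -0.33333
(-6*22)*a(-39) + s = -6*22*25 - 1/3 = -132*25 - 1/3 = -3300 - 1/3 = -9901/3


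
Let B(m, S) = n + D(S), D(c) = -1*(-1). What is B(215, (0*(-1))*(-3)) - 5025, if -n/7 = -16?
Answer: -4912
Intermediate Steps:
n = 112 (n = -7*(-16) = 112)
D(c) = 1
B(m, S) = 113 (B(m, S) = 112 + 1 = 113)
B(215, (0*(-1))*(-3)) - 5025 = 113 - 5025 = -4912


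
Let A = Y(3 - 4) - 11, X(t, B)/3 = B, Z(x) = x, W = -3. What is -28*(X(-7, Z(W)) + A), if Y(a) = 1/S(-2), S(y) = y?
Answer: 574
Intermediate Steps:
X(t, B) = 3*B
Y(a) = -1/2 (Y(a) = 1/(-2) = -1/2)
A = -23/2 (A = -1/2 - 11 = -23/2 ≈ -11.500)
-28*(X(-7, Z(W)) + A) = -28*(3*(-3) - 23/2) = -28*(-9 - 23/2) = -28*(-41/2) = 574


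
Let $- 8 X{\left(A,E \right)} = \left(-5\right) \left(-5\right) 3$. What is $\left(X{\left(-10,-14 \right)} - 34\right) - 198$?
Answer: $- \frac{1931}{8} \approx -241.38$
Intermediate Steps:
$X{\left(A,E \right)} = - \frac{75}{8}$ ($X{\left(A,E \right)} = - \frac{\left(-5\right) \left(-5\right) 3}{8} = - \frac{25 \cdot 3}{8} = \left(- \frac{1}{8}\right) 75 = - \frac{75}{8}$)
$\left(X{\left(-10,-14 \right)} - 34\right) - 198 = \left(- \frac{75}{8} - 34\right) - 198 = - \frac{347}{8} - 198 = - \frac{1931}{8}$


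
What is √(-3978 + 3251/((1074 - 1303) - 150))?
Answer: I*√572636027/379 ≈ 63.139*I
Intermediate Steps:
√(-3978 + 3251/((1074 - 1303) - 150)) = √(-3978 + 3251/(-229 - 150)) = √(-3978 + 3251/(-379)) = √(-3978 + 3251*(-1/379)) = √(-3978 - 3251/379) = √(-1510913/379) = I*√572636027/379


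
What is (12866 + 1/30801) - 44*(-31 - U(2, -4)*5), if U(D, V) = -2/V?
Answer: 441686341/30801 ≈ 14340.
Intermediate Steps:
(12866 + 1/30801) - 44*(-31 - U(2, -4)*5) = (12866 + 1/30801) - 44*(-31 - (-2)/(-4)*5) = (12866 + 1/30801) - 44*(-31 - (-2)*(-1)/4*5) = 396285667/30801 - 44*(-31 - 1*½*5) = 396285667/30801 - 44*(-31 - ½*5) = 396285667/30801 - 44*(-31 - 5/2) = 396285667/30801 - 44*(-67/2) = 396285667/30801 + 1474 = 441686341/30801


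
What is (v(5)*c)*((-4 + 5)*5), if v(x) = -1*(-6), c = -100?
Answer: -3000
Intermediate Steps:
v(x) = 6
(v(5)*c)*((-4 + 5)*5) = (6*(-100))*((-4 + 5)*5) = -600*5 = -3000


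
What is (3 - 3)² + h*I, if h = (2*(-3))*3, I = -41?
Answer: 738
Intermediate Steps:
h = -18 (h = -6*3 = -18)
(3 - 3)² + h*I = (3 - 3)² - 18*(-41) = 0² + 738 = 0 + 738 = 738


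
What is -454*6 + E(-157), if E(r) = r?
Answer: -2881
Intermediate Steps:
-454*6 + E(-157) = -454*6 - 157 = -2724 - 157 = -2881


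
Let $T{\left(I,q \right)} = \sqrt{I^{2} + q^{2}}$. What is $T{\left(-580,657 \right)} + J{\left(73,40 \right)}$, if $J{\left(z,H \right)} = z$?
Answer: $73 + \sqrt{768049} \approx 949.38$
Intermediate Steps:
$T{\left(-580,657 \right)} + J{\left(73,40 \right)} = \sqrt{\left(-580\right)^{2} + 657^{2}} + 73 = \sqrt{336400 + 431649} + 73 = \sqrt{768049} + 73 = 73 + \sqrt{768049}$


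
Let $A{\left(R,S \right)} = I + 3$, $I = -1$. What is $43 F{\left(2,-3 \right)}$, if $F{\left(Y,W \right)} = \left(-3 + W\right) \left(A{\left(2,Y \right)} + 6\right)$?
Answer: $-2064$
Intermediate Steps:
$A{\left(R,S \right)} = 2$ ($A{\left(R,S \right)} = -1 + 3 = 2$)
$F{\left(Y,W \right)} = -24 + 8 W$ ($F{\left(Y,W \right)} = \left(-3 + W\right) \left(2 + 6\right) = \left(-3 + W\right) 8 = -24 + 8 W$)
$43 F{\left(2,-3 \right)} = 43 \left(-24 + 8 \left(-3\right)\right) = 43 \left(-24 - 24\right) = 43 \left(-48\right) = -2064$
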